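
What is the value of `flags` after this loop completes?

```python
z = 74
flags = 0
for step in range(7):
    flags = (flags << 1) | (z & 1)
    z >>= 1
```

Reverse lowest 7 bits of 74
`flags` takes the values: 0 → 1 → 2 → 5 → 10 → 20 → 41

Answer: 41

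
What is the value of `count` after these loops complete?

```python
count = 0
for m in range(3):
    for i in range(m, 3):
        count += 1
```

Upper triangle: 3 + 2 + ... + 1
`count` takes the values: 0 → 1 → 2 → 3 → 4 → 5 → 6

Answer: 6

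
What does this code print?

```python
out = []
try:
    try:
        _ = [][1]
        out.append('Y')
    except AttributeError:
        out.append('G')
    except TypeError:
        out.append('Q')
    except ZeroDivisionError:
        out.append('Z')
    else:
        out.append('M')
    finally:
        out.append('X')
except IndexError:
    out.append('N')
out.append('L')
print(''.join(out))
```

Execution trace: 'X' (finally) → 'N' (outer except IndexError) → 'L' (after the try/except). Output: XNL

Answer: XNL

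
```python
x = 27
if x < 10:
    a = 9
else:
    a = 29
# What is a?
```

Trace:
`x = 27` → x = 27
`if x < 10: ...` → x < 10 is False, take else branch → a = 29
So a = 29

Answer: 29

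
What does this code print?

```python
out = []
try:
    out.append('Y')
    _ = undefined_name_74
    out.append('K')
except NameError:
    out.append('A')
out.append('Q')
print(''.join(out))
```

Execution trace: 'Y' (try body) → 'A' (except NameError) → 'Q' (after the try/except). Output: YAQ

Answer: YAQ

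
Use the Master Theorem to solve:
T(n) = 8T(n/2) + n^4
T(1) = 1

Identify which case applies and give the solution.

a=8, b=2, f(n)=n^4. log_2(8) = 3. Since c=4 > 3 and the regularity condition holds (8(n/2)^4 = (8/2^4)n^4 with 8/2^4 < 1), Case 3 applies: T(n) = Θ(f(n)) = O(n^4).

Answer: O(n^4) - Case 3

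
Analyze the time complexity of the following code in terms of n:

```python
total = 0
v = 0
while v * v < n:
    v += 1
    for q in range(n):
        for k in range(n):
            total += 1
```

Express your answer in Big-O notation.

Each loop level contributes: √n × n × n. Multiplying the contributions gives O(n^2√n).

Answer: O(n^2√n)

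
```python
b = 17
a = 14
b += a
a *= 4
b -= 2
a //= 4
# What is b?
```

Trace:
`b = 17` → b = 17
`a = 14` → a = 14
`b += a` → b = 31
`a *= 4` → a = 56
`b -= 2` → b = 29
`a //= 4` → a = 14
So b = 29

Answer: 29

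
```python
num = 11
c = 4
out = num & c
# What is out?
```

Trace:
`num = 11` → num = 11
`c = 4` → c = 4
`out = num & c` → out = 0
So out = 0

Answer: 0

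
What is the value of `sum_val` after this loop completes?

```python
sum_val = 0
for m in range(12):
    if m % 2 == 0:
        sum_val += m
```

Sum of even numbers 0 to 11
`sum_val` takes the values: 0 → 2 → 6 → 12 → 20 → 30

Answer: 30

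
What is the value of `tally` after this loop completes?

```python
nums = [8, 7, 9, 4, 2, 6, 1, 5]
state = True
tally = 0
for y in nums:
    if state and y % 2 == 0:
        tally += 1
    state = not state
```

Count even values at even positions
`tally` takes the values: 0 → 1 → 2

Answer: 2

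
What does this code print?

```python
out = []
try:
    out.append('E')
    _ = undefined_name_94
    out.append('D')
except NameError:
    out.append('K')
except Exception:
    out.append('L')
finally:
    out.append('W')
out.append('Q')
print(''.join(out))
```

Execution trace: 'E' (try body) → 'K' (except NameError) → 'W' (finally) → 'Q' (after the try/except). Output: EKWQ

Answer: EKWQ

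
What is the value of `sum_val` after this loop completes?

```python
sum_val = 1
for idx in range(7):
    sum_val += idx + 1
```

Start at 1, add 1 to 7 = 29
`sum_val` takes the values: 1 → 2 → 4 → 7 → 11 → 16 → 22 → 29

Answer: 29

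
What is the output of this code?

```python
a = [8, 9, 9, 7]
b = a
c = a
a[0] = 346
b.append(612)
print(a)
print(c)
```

Key concept: multiple aliases.
Step by step:
`a = [8, 9, 9, 7]` → a = [8, 9, 9, 7]
`b = a` → b = [8, 9, 9, 7] (same object as a)
`c = a` → c = [8, 9, 9, 7] (same object as a, b)
`a[0] = 346` → a = [346, 9, 9, 7] (same object as b, c); b = [346, 9, 9, 7] (same object as a, c); c = [346, 9, 9, 7] (same object as a, b)
`b.append(612)` → a = [346, 9, 9, 7, 612] (same object as b, c); b = [346, 9, 9, 7, 612] (same object as a, c); c = [346, 9, 9, 7, 612] (same object as a, b)
`print(a)` → prints [346, 9, 9, 7, 612]
`print(c)` → prints [346, 9, 9, 7, 612]

Answer:
[346, 9, 9, 7, 612]
[346, 9, 9, 7, 612]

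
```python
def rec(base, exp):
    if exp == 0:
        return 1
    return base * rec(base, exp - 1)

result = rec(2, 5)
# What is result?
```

rec(2, 5) = 2 * 2 * 2 * 2 * 2 = 32

Answer: 32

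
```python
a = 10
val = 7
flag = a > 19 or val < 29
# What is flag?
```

Trace:
`a = 10` → a = 10
`val = 7` → val = 7
`flag = a > 19 or val < 29` → flag = True
So flag = True

Answer: True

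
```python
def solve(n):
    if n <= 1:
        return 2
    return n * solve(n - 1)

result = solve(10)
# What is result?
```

solve(10) = 10 * 9 * 8 * 7 * 6 * 5 * 4 * 3 * 2 * 2 = 7257600

Answer: 7257600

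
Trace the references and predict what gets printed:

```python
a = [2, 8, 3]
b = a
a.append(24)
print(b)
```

Key concept: basic list aliasing.
Step by step:
`a = [2, 8, 3]` → a = [2, 8, 3]
`b = a` → b = [2, 8, 3] (same object as a)
`a.append(24)` → a = [2, 8, 3, 24] (same object as b); b = [2, 8, 3, 24] (same object as a)
`print(b)` → prints [2, 8, 3, 24]

Answer: [2, 8, 3, 24]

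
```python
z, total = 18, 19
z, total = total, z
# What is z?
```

Trace:
`z, total = 18, 19` → z = 18; total = 19
`z, total = total, z` → z = 19; total = 18
So z = 19

Answer: 19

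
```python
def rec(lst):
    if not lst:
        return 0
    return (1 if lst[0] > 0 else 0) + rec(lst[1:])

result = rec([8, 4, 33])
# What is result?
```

Count of positive elements in [8, 4, 33] = 3

Answer: 3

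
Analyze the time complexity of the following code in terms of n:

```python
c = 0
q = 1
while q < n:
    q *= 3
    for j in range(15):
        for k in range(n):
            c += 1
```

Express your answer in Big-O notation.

Each loop level contributes: log n × 1 × n. Multiplying the contributions gives O(n log n).

Answer: O(n log n)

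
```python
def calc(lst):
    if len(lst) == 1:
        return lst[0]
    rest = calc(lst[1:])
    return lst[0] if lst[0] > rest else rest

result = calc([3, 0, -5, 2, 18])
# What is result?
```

Recursive max over [3, 0, -5, 2, 18] = 18

Answer: 18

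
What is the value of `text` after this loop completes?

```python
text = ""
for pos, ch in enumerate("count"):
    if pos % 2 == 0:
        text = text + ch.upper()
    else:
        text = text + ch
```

Uppercase even positions in 'count'
`text` takes the values: "" → "C" → "Co" → "CoU" → "CoUn" → "CoUnT"

Answer: "CoUnT"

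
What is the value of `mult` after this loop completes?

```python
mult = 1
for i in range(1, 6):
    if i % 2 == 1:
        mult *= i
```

Product of odd numbers 1 to 5
`mult` takes the values: 1 → 3 → 15

Answer: 15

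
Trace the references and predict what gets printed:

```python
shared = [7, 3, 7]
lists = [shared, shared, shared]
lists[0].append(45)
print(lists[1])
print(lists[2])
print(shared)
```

Key concept: list of same reference.
Step by step:
`shared = [7, 3, 7]` → shared = [7, 3, 7]
`lists = [shared, shared, shared]` → lists = [[7, 3, 7], [7, 3, 7], [7, 3, 7]]
`lists[0].append(45)` → shared = [7, 3, 7, 45]; lists = [[7, 3, 7, 45], [7, 3, 7, 45], [7, 3, 7, 45]]
`print(lists[1])` → prints [7, 3, 7, 45]
`print(lists[2])` → prints [7, 3, 7, 45]
`print(shared)` → prints [7, 3, 7, 45]

Answer:
[7, 3, 7, 45]
[7, 3, 7, 45]
[7, 3, 7, 45]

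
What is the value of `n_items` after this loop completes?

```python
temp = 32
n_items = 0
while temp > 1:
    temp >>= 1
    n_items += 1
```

Count right shifts until 1
`n_items` takes the values: 0 → 1 → 2 → 3 → 4 → 5

Answer: 5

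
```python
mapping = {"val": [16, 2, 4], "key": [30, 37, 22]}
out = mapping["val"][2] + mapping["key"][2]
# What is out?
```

Trace:
`mapping = {"val": [16, 2, 4], "key": [30, 37, 22]}` → mapping = {'val': [16, 2, 4], 'key': [30, 37, 22]}
`out = mapping["val"][2] + mapping["key"][2]` → out = 26
So out = 26

Answer: 26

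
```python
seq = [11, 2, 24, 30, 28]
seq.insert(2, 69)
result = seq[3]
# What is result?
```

Trace:
`seq = [11, 2, 24, 30, 28]` → seq = [11, 2, 24, 30, 28]
`seq.insert(2, 69)` → seq = [11, 2, 69, 24, 30, 28]
`result = seq[3]` → result = 24
So result = 24

Answer: 24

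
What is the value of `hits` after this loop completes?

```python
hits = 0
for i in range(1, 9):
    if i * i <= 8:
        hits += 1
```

Count numbers where i² ≤ 8
`hits` takes the values: 0 → 1 → 2

Answer: 2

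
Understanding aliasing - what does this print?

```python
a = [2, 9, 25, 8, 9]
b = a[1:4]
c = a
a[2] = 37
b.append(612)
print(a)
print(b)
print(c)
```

Key concept: slice vs alias.
Step by step:
`a = [2, 9, 25, 8, 9]` → a = [2, 9, 25, 8, 9]
`b = a[1:4]` → b = [9, 25, 8]
`c = a` → c = [2, 9, 25, 8, 9] (same object as a)
`a[2] = 37` → a = [2, 9, 37, 8, 9] (same object as c); c = [2, 9, 37, 8, 9] (same object as a)
`b.append(612)` → b = [9, 25, 8, 612]
`print(a)` → prints [2, 9, 37, 8, 9]
`print(b)` → prints [9, 25, 8, 612]
`print(c)` → prints [2, 9, 37, 8, 9]

Answer:
[2, 9, 37, 8, 9]
[9, 25, 8, 612]
[2, 9, 37, 8, 9]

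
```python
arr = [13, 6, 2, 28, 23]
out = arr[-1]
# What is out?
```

Trace:
`arr = [13, 6, 2, 28, 23]` → arr = [13, 6, 2, 28, 23]
`out = arr[-1]` → out = 23
So out = 23

Answer: 23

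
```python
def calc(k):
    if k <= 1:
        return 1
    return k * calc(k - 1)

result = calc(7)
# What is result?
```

calc(7) = 7 * 6 * 5 * 4 * 3 * 2 * 1 = 5040

Answer: 5040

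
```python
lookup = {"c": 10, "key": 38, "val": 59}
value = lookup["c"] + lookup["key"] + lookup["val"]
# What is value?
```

Trace:
`lookup = {"c": 10, "key": 38, "val": 59}` → lookup = {'c': 10, 'key': 38, 'val': 59}
`value = lookup["c"] + lookup["key"] + lookup["val"]` → value = 107
So value = 107

Answer: 107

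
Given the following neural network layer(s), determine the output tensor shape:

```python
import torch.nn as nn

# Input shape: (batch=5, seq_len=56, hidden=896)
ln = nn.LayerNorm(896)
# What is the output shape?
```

Input: (5, 56, 896) -> Output: (5, 56, 896)

Answer: (5, 56, 896)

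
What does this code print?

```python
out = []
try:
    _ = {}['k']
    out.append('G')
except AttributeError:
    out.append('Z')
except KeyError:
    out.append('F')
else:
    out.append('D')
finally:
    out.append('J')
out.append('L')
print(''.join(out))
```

Execution trace: 'F' (except KeyError) → 'J' (finally) → 'L' (after the try/except). Output: FJL

Answer: FJL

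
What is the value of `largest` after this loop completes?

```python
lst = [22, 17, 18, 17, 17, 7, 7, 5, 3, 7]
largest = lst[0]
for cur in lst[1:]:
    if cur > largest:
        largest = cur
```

Maximum of [22, 17, 18, 17, 17, 7, 7, 5, 3, 7]
`largest` takes the values: 22

Answer: 22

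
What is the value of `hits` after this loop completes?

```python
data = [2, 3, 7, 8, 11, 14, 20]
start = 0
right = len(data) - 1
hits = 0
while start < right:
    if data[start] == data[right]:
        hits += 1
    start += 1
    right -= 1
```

Count matching pairs from ends
`hits` takes the values: 0

Answer: 0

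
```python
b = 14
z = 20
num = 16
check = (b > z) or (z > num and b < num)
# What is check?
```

Trace:
`b = 14` → b = 14
`z = 20` → z = 20
`num = 16` → num = 16
`check = (b > z) or (z > num and b < num)` → check = True
So check = True

Answer: True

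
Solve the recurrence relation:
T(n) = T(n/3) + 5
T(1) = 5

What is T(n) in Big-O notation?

Each step divides n by 3 and adds 5. After log_3(n) steps we reach T(1)=5. So T(n) = 5·log_3(n) + 5 = O(log n).

Answer: O(log n)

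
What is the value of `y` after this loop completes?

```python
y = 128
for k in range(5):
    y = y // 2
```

Halve 5 times: 128 // 2^5 = 4
`y` takes the values: 128 → 64 → 32 → 16 → 8 → 4

Answer: 4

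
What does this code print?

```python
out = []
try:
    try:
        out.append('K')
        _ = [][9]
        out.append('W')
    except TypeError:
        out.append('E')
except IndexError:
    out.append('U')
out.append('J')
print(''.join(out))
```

Execution trace: 'K' (try body) → 'U' (outer except IndexError) → 'J' (after the try/except). Output: KUJ

Answer: KUJ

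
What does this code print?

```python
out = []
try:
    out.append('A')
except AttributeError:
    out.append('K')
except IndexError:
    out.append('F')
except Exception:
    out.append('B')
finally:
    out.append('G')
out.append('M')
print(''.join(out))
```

Execution trace: 'A' (try body, no exception) → 'G' (finally) → 'M' (after the try/except). Output: AGM

Answer: AGM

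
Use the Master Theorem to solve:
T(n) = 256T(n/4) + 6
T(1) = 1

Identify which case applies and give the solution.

a=256, b=4, f(n)=6. log_4(256) = 4. Since c=0 < 4, Case 1 applies: T(n) = Θ(n^log_b(a)) = O(n^4).

Answer: O(n^4) - Case 1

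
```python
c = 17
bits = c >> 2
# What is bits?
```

Trace:
`c = 17` → c = 17
`bits = c >> 2` → bits = 4
So bits = 4

Answer: 4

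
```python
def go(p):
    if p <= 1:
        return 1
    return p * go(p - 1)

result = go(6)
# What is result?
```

go(6) = 6 * 5 * 4 * 3 * 2 * 1 = 720

Answer: 720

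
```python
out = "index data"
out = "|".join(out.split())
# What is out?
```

Trace:
`out = "index data"` → out = 'index data'
`out = "|".join(out.split())` → out = 'index|data'
So out = 'index|data'

Answer: 'index|data'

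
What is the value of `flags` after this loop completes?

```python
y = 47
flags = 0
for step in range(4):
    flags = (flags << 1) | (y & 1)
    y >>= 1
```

Reverse lowest 4 bits of 47
`flags` takes the values: 0 → 1 → 3 → 7 → 15

Answer: 15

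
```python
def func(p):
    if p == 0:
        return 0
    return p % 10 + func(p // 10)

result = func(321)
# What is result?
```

Sum of digits of 321: 1 + 2 + 3 = 6

Answer: 6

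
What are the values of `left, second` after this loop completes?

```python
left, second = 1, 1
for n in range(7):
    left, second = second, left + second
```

Fibonacci: after 7 iterations
`left, second` takes the values: (1, 1) → (1, 2) → (2, 3) → (3, 5) → (5, 8) → (8, 13) → (13, 21) → (21, 34)

Answer: 21, 34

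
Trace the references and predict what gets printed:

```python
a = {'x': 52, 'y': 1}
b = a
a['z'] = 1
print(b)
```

Key concept: dict aliasing.
Step by step:
`a = {'x': 52, 'y': 1}` → a = {'x': 52, 'y': 1}
`b = a` → b = {'x': 52, 'y': 1} (same object as a)
`a['z'] = 1` → a = {'x': 52, 'y': 1, 'z': 1} (same object as b); b = {'x': 52, 'y': 1, 'z': 1} (same object as a)
`print(b)` → prints {'x': 52, 'y': 1, 'z': 1}

Answer: {'x': 52, 'y': 1, 'z': 1}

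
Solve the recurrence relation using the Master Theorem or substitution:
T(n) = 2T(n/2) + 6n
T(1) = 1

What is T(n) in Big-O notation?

By Master Theorem: a=2, b=2, f(n)=6n. Since log_2(2) = 1 and f(n) = Θ(n^1), Case 2 applies. T(n) = O(n log n).

Answer: O(n log n)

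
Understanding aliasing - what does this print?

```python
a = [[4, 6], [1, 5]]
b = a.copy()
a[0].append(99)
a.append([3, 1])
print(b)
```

Key concept: shallow copy with nested lists.
Step by step:
`a = [[4, 6], [1, 5]]` → a = [[4, 6], [1, 5]]
`b = a.copy()` → b = [[4, 6], [1, 5]]
`a[0].append(99)` → a = [[4, 6, 99], [1, 5]]; b = [[4, 6, 99], [1, 5]]
`a.append([3, 1])` → a = [[4, 6, 99], [1, 5], [3, 1]]
`print(b)` → prints [[4, 6, 99], [1, 5]]

Answer: [[4, 6, 99], [1, 5]]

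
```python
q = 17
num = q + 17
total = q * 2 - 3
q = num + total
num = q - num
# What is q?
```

Trace:
`q = 17` → q = 17
`num = q + 17` → num = 34
`total = q * 2 - 3` → total = 31
`q = num + total` → q = 65
`num = q - num` → num = 31
So q = 65

Answer: 65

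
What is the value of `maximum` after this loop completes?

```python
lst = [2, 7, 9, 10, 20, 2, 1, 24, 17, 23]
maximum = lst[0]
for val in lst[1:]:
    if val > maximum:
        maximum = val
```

Maximum of [2, 7, 9, 10, 20, 2, 1, 24, 17, 23]
`maximum` takes the values: 2 → 7 → 9 → 10 → 20 → 24

Answer: 24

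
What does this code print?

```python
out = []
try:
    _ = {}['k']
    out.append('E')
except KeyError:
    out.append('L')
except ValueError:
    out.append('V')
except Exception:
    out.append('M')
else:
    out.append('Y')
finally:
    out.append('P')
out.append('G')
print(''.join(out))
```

Execution trace: 'L' (except KeyError) → 'P' (finally) → 'G' (after the try/except). Output: LPG

Answer: LPG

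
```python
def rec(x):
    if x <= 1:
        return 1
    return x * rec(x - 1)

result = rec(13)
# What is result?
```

rec(13) = 13 * 12 * 11 * 10 * 9 * 8 * 7 * 6 * 5 * 4 * 3 * 2 * 1 = 6227020800

Answer: 6227020800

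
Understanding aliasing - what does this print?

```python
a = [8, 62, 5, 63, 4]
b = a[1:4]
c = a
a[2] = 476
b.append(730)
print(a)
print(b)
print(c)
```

Key concept: slice vs alias.
Step by step:
`a = [8, 62, 5, 63, 4]` → a = [8, 62, 5, 63, 4]
`b = a[1:4]` → b = [62, 5, 63]
`c = a` → c = [8, 62, 5, 63, 4] (same object as a)
`a[2] = 476` → a = [8, 62, 476, 63, 4] (same object as c); c = [8, 62, 476, 63, 4] (same object as a)
`b.append(730)` → b = [62, 5, 63, 730]
`print(a)` → prints [8, 62, 476, 63, 4]
`print(b)` → prints [62, 5, 63, 730]
`print(c)` → prints [8, 62, 476, 63, 4]

Answer:
[8, 62, 476, 63, 4]
[62, 5, 63, 730]
[8, 62, 476, 63, 4]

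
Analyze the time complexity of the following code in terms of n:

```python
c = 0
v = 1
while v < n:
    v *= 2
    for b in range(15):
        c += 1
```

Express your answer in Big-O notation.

Each loop level contributes: log n × 1. Multiplying the contributions gives O(log n).

Answer: O(log n)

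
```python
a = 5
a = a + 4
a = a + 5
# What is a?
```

Trace:
`a = 5` → a = 5
`a = a + 4` → a = 9
`a = a + 5` → a = 14
So a = 14

Answer: 14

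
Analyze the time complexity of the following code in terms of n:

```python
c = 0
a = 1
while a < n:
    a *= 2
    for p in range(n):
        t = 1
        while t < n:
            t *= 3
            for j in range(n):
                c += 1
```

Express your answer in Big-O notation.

Each loop level contributes: log n × n × log n × n. Multiplying the contributions gives O(n^2 log² n).

Answer: O(n^2 log² n)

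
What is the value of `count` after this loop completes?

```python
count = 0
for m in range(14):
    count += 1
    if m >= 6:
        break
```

Loop breaks when m reaches 6, count is 7
`count` takes the values: 0 → 1 → 2 → 3 → 4 → 5 → 6 → 7

Answer: 7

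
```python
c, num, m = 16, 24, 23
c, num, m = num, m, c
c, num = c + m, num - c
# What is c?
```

Trace:
`c, num, m = 16, 24, 23` → c = 16; num = 24; m = 23
`c, num, m = num, m, c` → c = 24; num = 23; m = 16
`c, num = c + m, num - c` → c = 40; num = -1
So c = 40

Answer: 40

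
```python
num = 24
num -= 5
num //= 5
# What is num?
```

Trace:
`num = 24` → num = 24
`num -= 5` → num = 19
`num //= 5` → num = 3
So num = 3

Answer: 3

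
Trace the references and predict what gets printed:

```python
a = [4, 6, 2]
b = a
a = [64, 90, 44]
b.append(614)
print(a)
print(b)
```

Key concept: rebinding vs mutation: a is rebound to a new list, b still points at the original.
Step by step:
`a = [4, 6, 2]` → a = [4, 6, 2]
`b = a` → b = [4, 6, 2] (same object as a)
`a = [64, 90, 44]` → a = [64, 90, 44]
`b.append(614)` → b = [4, 6, 2, 614]
`print(a)` → prints [64, 90, 44]
`print(b)` → prints [4, 6, 2, 614]

Answer:
[64, 90, 44]
[4, 6, 2, 614]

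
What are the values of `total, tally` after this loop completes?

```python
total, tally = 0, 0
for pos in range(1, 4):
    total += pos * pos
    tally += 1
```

Sum of squares and count
`total, tally` takes the values: (0, 0) → (1, 0) → (1, 1) → (5, 1) → (5, 2) → (14, 2) → (14, 3)

Answer: 14, 3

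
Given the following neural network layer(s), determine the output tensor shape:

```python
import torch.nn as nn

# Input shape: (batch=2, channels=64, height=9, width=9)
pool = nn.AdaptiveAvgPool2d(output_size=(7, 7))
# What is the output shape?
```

Input: (2, 64, 9, 9) -> Output: (2, 64, 7, 7)

Answer: (2, 64, 7, 7)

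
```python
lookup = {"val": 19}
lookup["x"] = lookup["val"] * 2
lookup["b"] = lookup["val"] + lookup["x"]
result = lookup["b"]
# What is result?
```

Trace:
`lookup = {"val": 19}` → lookup = {'val': 19}
`lookup["x"] = lookup["val"] * 2` → lookup = {'val': 19, 'x': 38}
`lookup["b"] = lookup["val"] + lookup["x"]` → lookup = {'val': 19, 'x': 38, 'b': 57}
`result = lookup["b"]` → result = 57
So result = 57

Answer: 57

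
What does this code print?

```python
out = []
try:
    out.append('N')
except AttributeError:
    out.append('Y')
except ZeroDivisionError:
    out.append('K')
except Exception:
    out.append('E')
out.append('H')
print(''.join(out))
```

Execution trace: 'N' (try body, no exception) → 'H' (after the try/except). Output: NH

Answer: NH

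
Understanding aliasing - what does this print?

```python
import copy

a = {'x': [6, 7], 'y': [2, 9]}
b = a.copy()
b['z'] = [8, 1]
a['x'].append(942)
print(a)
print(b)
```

Key concept: shallow copy of dict with mutable values.
Step by step:
`a = {'x': [6, 7], 'y': [2, 9]}` → a = {'x': [6, 7], 'y': [2, 9]}
`b = a.copy()` → b = {'x': [6, 7], 'y': [2, 9]}
`b['z'] = [8, 1]` → b = {'x': [6, 7], 'y': [2, 9], 'z': [8, 1]}
`a['x'].append(942)` → a = {'x': [6, 7, 942], 'y': [2, 9]}; b = {'x': [6, 7, 942], 'y': [2, 9], 'z': [8, 1]}
`print(a)` → prints {'x': [6, 7, 942], 'y': [2, 9]}
`print(b)` → prints {'x': [6, 7, 942], 'y': [2, 9], 'z': [8, 1]}

Answer:
{'x': [6, 7, 942], 'y': [2, 9]}
{'x': [6, 7, 942], 'y': [2, 9], 'z': [8, 1]}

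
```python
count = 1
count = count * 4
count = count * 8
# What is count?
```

Trace:
`count = 1` → count = 1
`count = count * 4` → count = 4
`count = count * 8` → count = 32
So count = 32

Answer: 32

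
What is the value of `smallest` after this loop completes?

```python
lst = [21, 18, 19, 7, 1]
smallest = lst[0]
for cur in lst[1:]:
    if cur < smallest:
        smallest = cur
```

Minimum of [21, 18, 19, 7, 1]
`smallest` takes the values: 21 → 18 → 7 → 1

Answer: 1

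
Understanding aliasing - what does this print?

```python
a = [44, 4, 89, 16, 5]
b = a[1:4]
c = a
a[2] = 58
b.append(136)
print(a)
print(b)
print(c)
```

Key concept: slice vs alias.
Step by step:
`a = [44, 4, 89, 16, 5]` → a = [44, 4, 89, 16, 5]
`b = a[1:4]` → b = [4, 89, 16]
`c = a` → c = [44, 4, 89, 16, 5] (same object as a)
`a[2] = 58` → a = [44, 4, 58, 16, 5] (same object as c); c = [44, 4, 58, 16, 5] (same object as a)
`b.append(136)` → b = [4, 89, 16, 136]
`print(a)` → prints [44, 4, 58, 16, 5]
`print(b)` → prints [4, 89, 16, 136]
`print(c)` → prints [44, 4, 58, 16, 5]

Answer:
[44, 4, 58, 16, 5]
[4, 89, 16, 136]
[44, 4, 58, 16, 5]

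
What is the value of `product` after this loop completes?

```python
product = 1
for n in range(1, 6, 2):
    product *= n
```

Product of 1, 3, 5, ... up to 5
`product` takes the values: 1 → 3 → 15

Answer: 15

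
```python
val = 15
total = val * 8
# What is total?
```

Trace:
`val = 15` → val = 15
`total = val * 8` → total = 120
So total = 120

Answer: 120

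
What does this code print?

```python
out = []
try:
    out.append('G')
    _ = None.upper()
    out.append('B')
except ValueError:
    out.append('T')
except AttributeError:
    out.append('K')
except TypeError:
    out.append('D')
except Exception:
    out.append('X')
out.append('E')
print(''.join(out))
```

Execution trace: 'G' (try body) → 'K' (except AttributeError) → 'E' (after the try/except). Output: GKE

Answer: GKE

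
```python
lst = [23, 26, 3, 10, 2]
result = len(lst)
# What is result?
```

Trace:
`lst = [23, 26, 3, 10, 2]` → lst = [23, 26, 3, 10, 2]
`result = len(lst)` → result = 5
So result = 5

Answer: 5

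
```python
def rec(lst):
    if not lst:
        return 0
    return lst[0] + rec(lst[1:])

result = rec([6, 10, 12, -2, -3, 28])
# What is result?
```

6 + 10 + 12 + (-2) + (-3) + 28 + 0 = 51

Answer: 51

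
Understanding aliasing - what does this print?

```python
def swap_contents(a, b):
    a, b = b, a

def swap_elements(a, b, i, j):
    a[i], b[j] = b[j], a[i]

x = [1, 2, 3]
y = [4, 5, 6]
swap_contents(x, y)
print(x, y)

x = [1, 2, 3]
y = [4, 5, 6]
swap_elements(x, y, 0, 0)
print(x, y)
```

Key concept: parameter rebinding vs mutation.
Step by step:
`x = [1, 2, 3]` → x = [1, 2, 3]
`y = [4, 5, 6]` → y = [4, 5, 6]
`swap_contents(x, y)` → no visible change to tracked variables
`print(x, y)` → prints [1, 2, 3] [4, 5, 6]
`x = [1, 2, 3]` → x = [1, 2, 3]
`y = [4, 5, 6]` → y = [4, 5, 6]
`swap_elements(x, y, 0, 0)` → x = [4, 2, 3]; y = [1, 5, 6]
`print(x, y)` → prints [4, 2, 3] [1, 5, 6]

Answer:
[1, 2, 3] [4, 5, 6]
[4, 2, 3] [1, 5, 6]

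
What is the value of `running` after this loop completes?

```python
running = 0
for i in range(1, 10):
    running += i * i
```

Sum of squares 1² to 9² = 285
`running` takes the values: 0 → 1 → 5 → 14 → 30 → 55 → 91 → 140 → 204 → 285

Answer: 285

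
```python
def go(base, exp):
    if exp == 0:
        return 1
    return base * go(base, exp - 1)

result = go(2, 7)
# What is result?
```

go(2, 7) = 2 * 2 * 2 * 2 * 2 * 2 * 2 = 128

Answer: 128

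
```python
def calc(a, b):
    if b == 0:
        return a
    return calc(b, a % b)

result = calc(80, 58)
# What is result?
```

calc(80, 58) -> calc(58, 22) -> calc(22, 14) -> calc(14, 8) -> calc(8, 6) -> calc(6, 2) -> calc(2, 0) -> 2

Answer: 2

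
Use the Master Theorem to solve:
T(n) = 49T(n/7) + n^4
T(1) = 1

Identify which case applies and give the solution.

a=49, b=7, f(n)=n^4. log_7(49) = 2. Since c=4 > 2 and the regularity condition holds (49(n/7)^4 = (49/7^4)n^4 with 49/7^4 < 1), Case 3 applies: T(n) = Θ(f(n)) = O(n^4).

Answer: O(n^4) - Case 3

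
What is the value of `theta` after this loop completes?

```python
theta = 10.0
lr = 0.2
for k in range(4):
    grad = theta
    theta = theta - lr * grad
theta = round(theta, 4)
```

Gradient descent: w = 10.0 * (1 - 0.2)^4
`theta` takes the values: 10.0 → 8.0 → 6.4 → 5.12 → 4.096

Answer: 4.096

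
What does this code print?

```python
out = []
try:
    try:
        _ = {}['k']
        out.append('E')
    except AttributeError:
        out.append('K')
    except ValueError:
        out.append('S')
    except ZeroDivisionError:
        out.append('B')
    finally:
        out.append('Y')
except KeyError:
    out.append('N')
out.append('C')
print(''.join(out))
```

Execution trace: 'Y' (finally) → 'N' (outer except KeyError) → 'C' (after the try/except). Output: YNC

Answer: YNC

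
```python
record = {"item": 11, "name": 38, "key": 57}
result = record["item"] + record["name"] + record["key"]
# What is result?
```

Trace:
`record = {"item": 11, "name": 38, "key": 57}` → record = {'item': 11, 'name': 38, 'key': 57}
`result = record["item"] + record["name"] + record["key"]` → result = 106
So result = 106

Answer: 106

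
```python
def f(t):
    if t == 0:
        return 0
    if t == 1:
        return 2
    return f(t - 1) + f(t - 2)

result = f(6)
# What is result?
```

Build up from base cases: f(0)=0, f(1)=2, f(2)=2, f(3)=4, f(4)=6, f(5)=10, f(6)=16

Answer: 16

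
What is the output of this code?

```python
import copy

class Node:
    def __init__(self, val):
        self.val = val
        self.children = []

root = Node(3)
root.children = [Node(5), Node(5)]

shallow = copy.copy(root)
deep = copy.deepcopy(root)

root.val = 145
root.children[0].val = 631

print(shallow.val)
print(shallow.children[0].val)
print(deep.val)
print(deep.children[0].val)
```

Key concept: deep copy with custom objects.
Step by step:
`root = Node(3)` → root = Node(val=3, children=[])
`root.children = [Node(5), Node(5)]` → root = Node(val=3, children=[Node(val=5, children=[]), Node(val=5, children=[])])
`shallow = copy.copy(root)` → shallow = Node(val=3, children=[Node(val=5, children=[]), Node(val=5, children=[])])
`deep = copy.deepcopy(root)` → deep = Node(val=3, children=[Node(val=5, children=[]), Node(val=5, children=[])])
`root.val = 145` → root = Node(val=145, children=[Node(val=5, children=[]), Node(val=5, children=[])])
`root.children[0].val = 631` → root = Node(val=145, children=[Node(val=631, children=[]), Node(val=5, children=[])]); shallow = Node(val=3, children=[Node(val=631, children=[]), Node(val=5, children=[])])
`print(shallow.val)` → prints 3
`print(shallow.children[0].val)` → prints 631
`print(deep.val)` → prints 3
`print(deep.children[0].val)` → prints 5

Answer:
3
631
3
5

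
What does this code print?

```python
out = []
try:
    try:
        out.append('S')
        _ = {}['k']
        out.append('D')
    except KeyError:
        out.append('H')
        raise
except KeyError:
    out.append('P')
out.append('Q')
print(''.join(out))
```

Execution trace: 'S' (inner try body) → 'H' (inner except KeyError) → 'P' (outer except KeyError) → 'Q' (after the try/except). Output: SHPQ

Answer: SHPQ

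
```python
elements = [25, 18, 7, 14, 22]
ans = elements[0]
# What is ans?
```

Trace:
`elements = [25, 18, 7, 14, 22]` → elements = [25, 18, 7, 14, 22]
`ans = elements[0]` → ans = 25
So ans = 25

Answer: 25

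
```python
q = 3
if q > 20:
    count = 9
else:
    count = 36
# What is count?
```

Trace:
`q = 3` → q = 3
`if q > 20: ...` → q > 20 is False, take else branch → count = 36
So count = 36

Answer: 36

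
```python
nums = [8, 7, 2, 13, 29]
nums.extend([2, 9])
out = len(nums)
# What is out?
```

Trace:
`nums = [8, 7, 2, 13, 29]` → nums = [8, 7, 2, 13, 29]
`nums.extend([2, 9])` → nums = [8, 7, 2, 13, 29, 2, 9]
`out = len(nums)` → out = 7
So out = 7

Answer: 7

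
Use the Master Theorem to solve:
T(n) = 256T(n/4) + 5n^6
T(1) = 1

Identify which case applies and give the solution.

a=256, b=4, f(n)=5n^6. log_4(256) = 4. Since c=6 > 4 and the regularity condition holds (256(n/4)^6 = (256/4^6)n^6 with 256/4^6 < 1), Case 3 applies: T(n) = Θ(f(n)) = O(n^6).

Answer: O(n^6) - Case 3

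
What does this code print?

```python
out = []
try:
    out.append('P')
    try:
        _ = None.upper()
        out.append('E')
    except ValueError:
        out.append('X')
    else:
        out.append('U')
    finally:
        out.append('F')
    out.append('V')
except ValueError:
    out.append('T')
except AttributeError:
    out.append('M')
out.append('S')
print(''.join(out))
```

Execution trace: 'P' (try body) → 'F' (inner finally) → 'M' (except AttributeError) → 'S' (after the try/except). Output: PFMS

Answer: PFMS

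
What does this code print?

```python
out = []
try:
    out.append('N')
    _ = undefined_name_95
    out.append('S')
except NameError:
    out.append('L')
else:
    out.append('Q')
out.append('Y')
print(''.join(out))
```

Execution trace: 'N' (try body) → 'L' (except NameError) → 'Y' (after the try/except). Output: NLY

Answer: NLY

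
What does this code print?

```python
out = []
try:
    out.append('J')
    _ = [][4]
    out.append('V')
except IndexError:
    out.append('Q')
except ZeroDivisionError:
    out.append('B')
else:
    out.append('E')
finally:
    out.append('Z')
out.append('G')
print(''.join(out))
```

Execution trace: 'J' (try body) → 'Q' (except IndexError) → 'Z' (finally) → 'G' (after the try/except). Output: JQZG

Answer: JQZG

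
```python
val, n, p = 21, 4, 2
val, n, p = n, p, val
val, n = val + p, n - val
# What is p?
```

Trace:
`val, n, p = 21, 4, 2` → val = 21; n = 4; p = 2
`val, n, p = n, p, val` → val = 4; n = 2; p = 21
`val, n = val + p, n - val` → val = 25; n = -2
So p = 21

Answer: 21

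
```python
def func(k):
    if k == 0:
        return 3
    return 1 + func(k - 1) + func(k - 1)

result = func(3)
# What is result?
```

func(k) = 1 + 2·func(k-1), func(0)=3. Closed form: (3+1)·2^3 - 1 = 31.

Answer: 31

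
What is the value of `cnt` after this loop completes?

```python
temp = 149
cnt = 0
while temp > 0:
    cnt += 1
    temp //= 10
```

Count digits by repeated division by 10
`cnt` takes the values: 0 → 1 → 2 → 3

Answer: 3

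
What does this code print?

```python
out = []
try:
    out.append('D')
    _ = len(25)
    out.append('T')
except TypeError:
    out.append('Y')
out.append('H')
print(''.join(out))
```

Execution trace: 'D' (try body) → 'Y' (except TypeError) → 'H' (after the try/except). Output: DYH

Answer: DYH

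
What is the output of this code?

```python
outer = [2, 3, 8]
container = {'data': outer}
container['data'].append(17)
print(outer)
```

Key concept: dict holds reference to list.
Step by step:
`outer = [2, 3, 8]` → outer = [2, 3, 8]
`container = {'data': outer}` → container = {'data': [2, 3, 8]}
`container['data'].append(17)` → outer = [2, 3, 8, 17]; container = {'data': [2, 3, 8, 17]}
`print(outer)` → prints [2, 3, 8, 17]

Answer: [2, 3, 8, 17]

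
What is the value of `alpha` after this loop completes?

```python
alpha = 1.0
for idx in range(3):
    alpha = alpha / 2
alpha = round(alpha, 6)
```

Halving LR 3 times: 1 / 2^3
`alpha` takes the values: 1.0 → 0.5 → 0.25 → 0.125

Answer: 0.125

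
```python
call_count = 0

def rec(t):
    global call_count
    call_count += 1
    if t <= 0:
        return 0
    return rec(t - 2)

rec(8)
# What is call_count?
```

Linear recursion stepping by 2: 5 calls from t=8 down to ≤0.

Answer: 5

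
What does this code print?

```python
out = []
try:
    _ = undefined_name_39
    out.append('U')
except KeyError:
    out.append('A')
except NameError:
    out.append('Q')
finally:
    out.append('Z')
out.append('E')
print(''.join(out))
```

Execution trace: 'Q' (except NameError) → 'Z' (finally) → 'E' (after the try/except). Output: QZE

Answer: QZE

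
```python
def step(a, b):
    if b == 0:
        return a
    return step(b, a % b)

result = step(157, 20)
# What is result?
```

step(157, 20) -> step(20, 17) -> step(17, 3) -> step(3, 2) -> step(2, 1) -> step(1, 0) -> 1

Answer: 1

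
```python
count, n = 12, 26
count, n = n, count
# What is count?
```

Trace:
`count, n = 12, 26` → count = 12; n = 26
`count, n = n, count` → count = 26; n = 12
So count = 26

Answer: 26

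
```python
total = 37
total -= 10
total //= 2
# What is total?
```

Trace:
`total = 37` → total = 37
`total -= 10` → total = 27
`total //= 2` → total = 13
So total = 13

Answer: 13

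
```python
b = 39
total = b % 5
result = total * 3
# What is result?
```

Trace:
`b = 39` → b = 39
`total = b % 5` → total = 4
`result = total * 3` → result = 12
So result = 12

Answer: 12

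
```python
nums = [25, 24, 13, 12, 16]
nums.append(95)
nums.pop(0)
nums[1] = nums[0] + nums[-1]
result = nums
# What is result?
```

Trace:
`nums = [25, 24, 13, 12, 16]` → nums = [25, 24, 13, 12, 16]
`nums.append(95)` → nums = [25, 24, 13, 12, 16, 95]
`nums.pop(0)` → nums = [24, 13, 12, 16, 95]
`nums[1] = nums[0] + nums[-1]` → nums = [24, 119, 12, 16, 95]
`result = nums` → result = [24, 119, 12, 16, 95]
So result = [24, 119, 12, 16, 95]

Answer: [24, 119, 12, 16, 95]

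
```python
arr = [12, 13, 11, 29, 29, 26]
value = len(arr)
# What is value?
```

Trace:
`arr = [12, 13, 11, 29, 29, 26]` → arr = [12, 13, 11, 29, 29, 26]
`value = len(arr)` → value = 6
So value = 6

Answer: 6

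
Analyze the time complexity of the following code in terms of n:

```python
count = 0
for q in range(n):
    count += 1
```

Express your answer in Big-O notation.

Each loop level contributes: n. Multiplying the contributions gives O(n).

Answer: O(n)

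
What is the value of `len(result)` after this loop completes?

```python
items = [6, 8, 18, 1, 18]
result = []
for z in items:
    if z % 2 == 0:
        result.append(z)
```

Count even numbers in [6, 8, 18, 1, 18]
`result` takes the values: [] → [6] → [6, 8] → [6, 8, 18] → [6, 8, 18, 18]
So `len(result)` = 4

Answer: 4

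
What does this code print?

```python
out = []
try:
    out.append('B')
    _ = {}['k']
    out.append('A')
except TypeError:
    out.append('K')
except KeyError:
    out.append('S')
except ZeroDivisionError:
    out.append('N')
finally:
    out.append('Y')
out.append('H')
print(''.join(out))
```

Execution trace: 'B' (try body) → 'S' (except KeyError) → 'Y' (finally) → 'H' (after the try/except). Output: BSYH

Answer: BSYH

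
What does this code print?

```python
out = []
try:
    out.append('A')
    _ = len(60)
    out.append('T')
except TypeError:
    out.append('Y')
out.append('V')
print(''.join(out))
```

Execution trace: 'A' (try body) → 'Y' (except TypeError) → 'V' (after the try/except). Output: AYV

Answer: AYV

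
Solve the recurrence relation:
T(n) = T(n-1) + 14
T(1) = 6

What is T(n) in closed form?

Unrolling: T(n) = T(1) + 14·(n-1) = 6 + 14(n-1) = 14n - 8.

Answer: T(n) = 14n - 8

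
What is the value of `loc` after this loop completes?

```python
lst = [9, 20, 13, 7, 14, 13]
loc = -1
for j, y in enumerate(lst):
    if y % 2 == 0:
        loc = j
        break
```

First even number index in [9, 20, 13, 7, 14, 13]
`loc` takes the values: -1 → 1

Answer: 1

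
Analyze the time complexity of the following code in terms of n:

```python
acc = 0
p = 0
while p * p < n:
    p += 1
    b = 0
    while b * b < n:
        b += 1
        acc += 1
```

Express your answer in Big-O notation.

Each loop level contributes: √n × √n. Multiplying the contributions gives O(n).

Answer: O(n)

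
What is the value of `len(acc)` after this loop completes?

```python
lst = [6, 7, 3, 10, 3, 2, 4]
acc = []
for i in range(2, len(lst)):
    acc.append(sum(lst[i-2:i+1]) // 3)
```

Number of 3-element averages
`acc` takes the values: [] → [5] → [5, 6] → [5, 6, 5] → [5, 6, 5, 5] → [5, 6, 5, 5, 3]
So `len(acc)` = 5

Answer: 5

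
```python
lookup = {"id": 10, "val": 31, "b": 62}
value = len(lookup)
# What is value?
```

Trace:
`lookup = {"id": 10, "val": 31, "b": 62}` → lookup = {'id': 10, 'val': 31, 'b': 62}
`value = len(lookup)` → value = 3
So value = 3

Answer: 3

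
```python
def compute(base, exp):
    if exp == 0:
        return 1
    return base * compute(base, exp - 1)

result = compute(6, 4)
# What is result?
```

compute(6, 4) = 6 * 6 * 6 * 6 = 1296

Answer: 1296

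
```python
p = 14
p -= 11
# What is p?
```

Trace:
`p = 14` → p = 14
`p -= 11` → p = 3
So p = 3

Answer: 3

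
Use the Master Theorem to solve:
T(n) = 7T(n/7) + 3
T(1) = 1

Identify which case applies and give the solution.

a=7, b=7, f(n)=3. log_7(7) = 1. Since c=0 < 1, Case 1 applies: T(n) = Θ(n^log_b(a)) = O(n).

Answer: O(n) - Case 1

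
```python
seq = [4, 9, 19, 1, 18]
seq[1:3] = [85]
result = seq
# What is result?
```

Trace:
`seq = [4, 9, 19, 1, 18]` → seq = [4, 9, 19, 1, 18]
`seq[1:3] = [85]` → seq = [4, 85, 1, 18]
`result = seq` → result = [4, 85, 1, 18]
So result = [4, 85, 1, 18]

Answer: [4, 85, 1, 18]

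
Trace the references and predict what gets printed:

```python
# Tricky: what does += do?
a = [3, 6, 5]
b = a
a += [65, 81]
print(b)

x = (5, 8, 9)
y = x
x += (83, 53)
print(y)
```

Key concept: += behavior differs for mutable vs immutable.
Step by step:
`a = [3, 6, 5]` → a = [3, 6, 5]
`b = a` → b = [3, 6, 5] (same object as a)
`a += [65, 81]` → a = [3, 6, 5, 65, 81] (same object as b); b = [3, 6, 5, 65, 81] (same object as a)
`print(b)` → prints [3, 6, 5, 65, 81]
`x = (5, 8, 9)` → x = (5, 8, 9)
`y = x` → y = (5, 8, 9)
`x += (83, 53)` → x = (5, 8, 9, 83, 53)
`print(y)` → prints (5, 8, 9)

Answer:
[3, 6, 5, 65, 81]
(5, 8, 9)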